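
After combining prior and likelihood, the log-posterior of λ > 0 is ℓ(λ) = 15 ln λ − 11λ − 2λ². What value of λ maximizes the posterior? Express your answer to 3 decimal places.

λ̂_MAP = 1.000

ℓ'(λ) = 15/λ − 11 − 4λ. Setting this to zero and multiplying by λ: 4λ² + 11λ − 15 = 0.
λ = (−11 + √(11² + 4·4·15)) / (2·4) = (−11 + √361) / 8 = (−11 + 19)/8 = 1.
ℓ''(λ) = −15/λ² − 4 < 0, confirming a maximum.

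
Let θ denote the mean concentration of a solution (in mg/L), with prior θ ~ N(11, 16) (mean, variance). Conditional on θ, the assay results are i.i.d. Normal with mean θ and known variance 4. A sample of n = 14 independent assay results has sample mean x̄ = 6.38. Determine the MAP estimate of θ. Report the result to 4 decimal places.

θ̂_MAP = 6.4611

n = 14, x̄ = 6.38.
For a Normal prior and Normal likelihood with known variance, the posterior is Normal; its mode equals its mean, the precision-weighted average.
Prior precision 1/σ₀² = 1/16 = 0.0625; data precision n/σ² = 14/4 = 3.5.
θ̂ = (0.0625·11 + 3.5·6.38) / (0.0625 + 3.5) = 23.0175/3.5625 = 3069/475 ≈ 6.4611.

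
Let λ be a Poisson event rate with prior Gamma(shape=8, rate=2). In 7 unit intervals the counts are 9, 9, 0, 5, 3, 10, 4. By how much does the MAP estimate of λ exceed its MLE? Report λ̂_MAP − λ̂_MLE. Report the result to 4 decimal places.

Σxᵢ = 40. Posterior is Gamma(48, 9); MAP = (48−1)/9 = 47/9 ≈ 5.22222.
MLE = x̄ = 40/7 ≈ 5.71429.
Difference = 47/9 − 40/7 = -31/63 ≈ -0.4921.

MAP − MLE = -0.4921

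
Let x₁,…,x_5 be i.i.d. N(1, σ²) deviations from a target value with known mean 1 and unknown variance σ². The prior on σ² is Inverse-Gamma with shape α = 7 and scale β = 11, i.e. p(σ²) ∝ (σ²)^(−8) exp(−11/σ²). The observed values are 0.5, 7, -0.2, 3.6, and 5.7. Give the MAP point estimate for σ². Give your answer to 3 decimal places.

σ̂²_MAP = 4.216

Sum of squared deviations about the known mean: SS = (0.5−1)² + (7−1)² + (-0.2−1)² + (3.6−1)² + (5.7−1)² = 66.54.
The Normal likelihood contributes (σ²)^(−n/2) exp(−SS/(2σ²)), so the posterior is Inverse-Gamma(α + n/2, β + SS/2) = Inverse-Gamma(9.5, 44.27).
The mode of Inverse-Gamma(a, b) is b/(a+1) = 44.27/10.5 ≈ 4.216.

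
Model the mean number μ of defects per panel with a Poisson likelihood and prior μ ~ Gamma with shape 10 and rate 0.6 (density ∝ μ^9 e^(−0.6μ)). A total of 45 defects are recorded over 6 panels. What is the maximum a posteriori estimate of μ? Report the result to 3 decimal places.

μ̂_MAP = 8.182

Σxᵢ = 45, n = 6.
Posterior ∝ μ^9e^(−0.6μ) · μ^45e^(−6μ) = μ^54e^(−6.6μ), i.e. Gamma(shape=55, rate=6.6).
The mode of a Gamma(a, b) with a ≥ 1 (shape–rate) is (a−1)/b = 54/6.6 ≈ 8.182.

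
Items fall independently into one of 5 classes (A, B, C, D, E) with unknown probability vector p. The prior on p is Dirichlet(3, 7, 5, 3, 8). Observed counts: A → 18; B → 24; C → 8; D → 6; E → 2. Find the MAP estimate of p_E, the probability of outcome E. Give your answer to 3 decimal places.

The posterior is Dirichlet(αᵢ + nᵢ) = Dirichlet(21, 31, 13, 9, 10).
For a Dirichlet(a₁,…,a_K) with all aᵢ > 1, the mode has j-th component (aⱼ − 1)/(Σaᵢ − K).
Here Σaᵢ = 84 and K = 5, so p_E = (10 − 1)/(84 − 5) = 9/79 ≈ 0.114.

MAP estimate of p_E = 0.114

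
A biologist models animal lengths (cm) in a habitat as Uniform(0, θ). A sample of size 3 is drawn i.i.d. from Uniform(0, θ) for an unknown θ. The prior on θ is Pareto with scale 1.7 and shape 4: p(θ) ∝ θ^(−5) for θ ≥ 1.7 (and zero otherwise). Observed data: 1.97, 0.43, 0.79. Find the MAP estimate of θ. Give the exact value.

The Uniform(0, θ) likelihood is θ^(−n) for θ ≥ max(xᵢ), zero otherwise. Here max(xᵢ) = 1.97.
Posterior ∝ θ^(−5) · θ^(−3) = θ^(−8) on θ ≥ max(1.7, 1.97) = 1.97.
This density is strictly decreasing in θ, so the posterior mode lies at the lower boundary of the support.

θ̂_MAP = 1.97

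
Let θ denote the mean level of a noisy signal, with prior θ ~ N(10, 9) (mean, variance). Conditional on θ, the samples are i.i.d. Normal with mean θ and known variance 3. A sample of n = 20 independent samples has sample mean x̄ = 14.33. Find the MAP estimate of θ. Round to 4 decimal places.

θ̂_MAP = 14.2590

n = 20, x̄ = 14.33.
For a Normal prior and Normal likelihood with known variance, the posterior is Normal; its mode equals its mean, the precision-weighted average.
Prior precision 1/σ₀² = 1/9; data precision n/σ² = 20/3.
θ̂ = ((1/9)·10 + (20/3)·14.33) / (1/9 + 20/3) = (4349/45)/(61/9) = 4349/305 ≈ 14.2590.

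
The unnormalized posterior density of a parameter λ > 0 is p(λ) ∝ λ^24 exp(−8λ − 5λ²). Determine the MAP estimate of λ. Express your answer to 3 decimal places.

ℓ'(λ) = 24/λ − 8 − 10λ. Setting this to zero and multiplying by λ: 10λ² + 8λ − 24 = 0.
λ = (−8 + √(8² + 4·10·24)) / (2·10) = (−8 + √1024) / 20 = (−8 + 32)/20 = 6/5.
ℓ''(λ) = −24/λ² − 10 < 0, confirming a maximum.

λ̂_MAP = 1.200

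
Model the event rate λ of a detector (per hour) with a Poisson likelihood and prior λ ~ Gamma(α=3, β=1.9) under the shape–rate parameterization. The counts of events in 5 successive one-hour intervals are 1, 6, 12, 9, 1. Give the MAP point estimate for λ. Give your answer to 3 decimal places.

Σxᵢ = 1+6+12+9+1 = 29, with n = 5.
Posterior ∝ λ^2e^(−1.9λ) · λ^29e^(−5λ) = λ^31e^(−6.9λ), i.e. Gamma(shape=32, rate=6.9).
The mode of a Gamma(a, b) with a ≥ 1 (shape–rate) is (a−1)/b = 31/6.9 ≈ 4.493.

λ̂_MAP = 4.493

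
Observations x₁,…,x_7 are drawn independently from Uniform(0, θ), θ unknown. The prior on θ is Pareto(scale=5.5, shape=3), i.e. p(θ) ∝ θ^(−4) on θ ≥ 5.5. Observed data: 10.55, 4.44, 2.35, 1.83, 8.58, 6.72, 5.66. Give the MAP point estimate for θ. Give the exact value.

The Uniform(0, θ) likelihood is θ^(−n) for θ ≥ max(xᵢ), zero otherwise. Here max(xᵢ) = 10.55.
Posterior ∝ θ^(−4) · θ^(−7) = θ^(−11) on θ ≥ max(5.5, 10.55) = 10.55.
This density is strictly decreasing in θ, so the posterior mode lies at the lower boundary of the support.

θ̂_MAP = 10.55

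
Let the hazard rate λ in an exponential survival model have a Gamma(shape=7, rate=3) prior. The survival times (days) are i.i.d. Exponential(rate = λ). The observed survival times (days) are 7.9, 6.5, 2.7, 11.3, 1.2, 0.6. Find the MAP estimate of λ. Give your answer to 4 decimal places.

The Exponential(rate=λ) likelihood is ∝ λ^n e^(−λΣtᵢ). Here n = 6 and Σtᵢ = 7.9 + 6.5 + 2.7 + 11.3 + 1.2 + 0.6 = 30.2.
Posterior ∝ λ^6e^(−3λ) · λ^6e^(−30.2λ) = λ^12e^(−33.2λ), i.e. Gamma(13, 33.2).
Mode = (a−1)/b = 12/33.2 ≈ 0.3614.

λ̂_MAP = 0.3614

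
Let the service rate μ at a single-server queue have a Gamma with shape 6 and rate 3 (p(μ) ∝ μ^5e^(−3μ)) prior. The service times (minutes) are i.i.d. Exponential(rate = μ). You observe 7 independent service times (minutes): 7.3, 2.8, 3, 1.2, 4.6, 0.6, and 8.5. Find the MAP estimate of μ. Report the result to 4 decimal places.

μ̂_MAP = 0.3871

The Exponential(rate=μ) likelihood is ∝ μ^n e^(−μΣtᵢ). Here n = 7 and Σtᵢ = 7.3 + 2.8 + 3 + 1.2 + 4.6 + 0.6 + 8.5 = 28.
Posterior ∝ μ^5e^(−3μ) · μ^7e^(−28μ) = μ^12e^(−31μ), i.e. Gamma(13, 31).
Mode = (a−1)/b = 12/31 ≈ 0.3871.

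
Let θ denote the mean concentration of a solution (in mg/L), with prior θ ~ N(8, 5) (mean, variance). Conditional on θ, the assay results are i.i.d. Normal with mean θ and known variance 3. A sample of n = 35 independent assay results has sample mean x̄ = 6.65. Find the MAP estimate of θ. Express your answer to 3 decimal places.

n = 35, x̄ = 6.65.
For a Normal prior and Normal likelihood with known variance, the posterior is Normal; its mode equals its mean, the precision-weighted average.
Prior precision 1/σ₀² = 1/5 = 0.2; data precision n/σ² = 35/3.
θ̂ = (0.2·8 + (35/3)·6.65) / (0.2 + 35/3) = (4751/60)/(178/15) = 4751/712 ≈ 6.673.

θ̂_MAP = 6.673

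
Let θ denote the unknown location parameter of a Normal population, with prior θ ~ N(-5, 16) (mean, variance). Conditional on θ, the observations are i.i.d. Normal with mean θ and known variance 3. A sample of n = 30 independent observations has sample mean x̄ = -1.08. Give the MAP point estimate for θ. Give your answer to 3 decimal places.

θ̂_MAP = -1.104

n = 30, x̄ = -1.08.
For a Normal prior and Normal likelihood with known variance, the posterior is Normal; its mode equals its mean, the precision-weighted average.
Prior precision 1/σ₀² = 1/16 = 0.0625; data precision n/σ² = 30/3 = 10.
θ̂ = (0.0625·(-5) + 10·(-1.08)) / (0.0625 + 10) = (-11.1125)/10.0625 = -127/115 ≈ -1.104.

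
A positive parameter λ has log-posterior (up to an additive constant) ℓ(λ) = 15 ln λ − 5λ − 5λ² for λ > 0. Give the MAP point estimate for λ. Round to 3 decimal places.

ℓ'(λ) = 15/λ − 5 − 10λ. Setting this to zero and multiplying by λ: 10λ² + 5λ − 15 = 0.
λ = (−5 + √(5² + 4·10·15)) / (2·10) = (−5 + √625) / 20 = (−5 + 25)/20 = 1.
ℓ''(λ) = −15/λ² − 10 < 0, confirming a maximum.

λ̂_MAP = 1.000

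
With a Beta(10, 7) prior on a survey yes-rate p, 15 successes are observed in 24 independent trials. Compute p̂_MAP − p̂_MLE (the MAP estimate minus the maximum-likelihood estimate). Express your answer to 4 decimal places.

MAP − MLE = -0.0096

Posterior is Beta(25, 16); MAP = (25−1)/(41−2) = 24/39 ≈ 0.61538.
MLE ignores the prior: p̂_MLE = k/n = 15/24 ≈ 0.62500.
Difference = 24/39 − 15/24 = -1/104 ≈ -0.0096.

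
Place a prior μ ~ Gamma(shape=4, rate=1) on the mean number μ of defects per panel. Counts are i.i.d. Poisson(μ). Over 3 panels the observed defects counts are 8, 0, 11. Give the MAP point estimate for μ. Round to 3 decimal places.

Σxᵢ = 8+0+11 = 19, with n = 3.
Posterior ∝ μ^3e^(−1μ) · μ^19e^(−3μ) = μ^22e^(−4μ), i.e. Gamma(shape=23, rate=4).
The mode of a Gamma(a, b) with a ≥ 1 (shape–rate) is (a−1)/b = 22/4 ≈ 5.500.

μ̂_MAP = 5.500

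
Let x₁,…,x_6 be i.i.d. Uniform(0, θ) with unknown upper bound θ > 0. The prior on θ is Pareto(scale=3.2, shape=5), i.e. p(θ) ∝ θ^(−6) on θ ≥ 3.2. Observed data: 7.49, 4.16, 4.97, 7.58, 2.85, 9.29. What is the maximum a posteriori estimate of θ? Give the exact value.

The Uniform(0, θ) likelihood is θ^(−n) for θ ≥ max(xᵢ), zero otherwise. Here max(xᵢ) = 9.29.
Posterior ∝ θ^(−6) · θ^(−6) = θ^(−12) on θ ≥ max(3.2, 9.29) = 9.29.
This density is strictly decreasing in θ, so the posterior mode lies at the lower boundary of the support.

θ̂_MAP = 9.29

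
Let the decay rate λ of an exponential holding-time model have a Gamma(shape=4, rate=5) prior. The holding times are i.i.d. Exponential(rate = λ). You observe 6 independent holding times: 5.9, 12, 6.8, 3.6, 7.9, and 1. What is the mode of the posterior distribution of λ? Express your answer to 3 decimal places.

The Exponential(rate=λ) likelihood is ∝ λ^n e^(−λΣtᵢ). Here n = 6 and Σtᵢ = 5.9 + 12 + 6.8 + 3.6 + 7.9 + 1 = 37.2.
Posterior ∝ λ^3e^(−5λ) · λ^6e^(−37.2λ) = λ^9e^(−42.2λ), i.e. Gamma(10, 42.2).
Mode = (a−1)/b = 9/42.2 ≈ 0.213.

λ̂_MAP = 0.213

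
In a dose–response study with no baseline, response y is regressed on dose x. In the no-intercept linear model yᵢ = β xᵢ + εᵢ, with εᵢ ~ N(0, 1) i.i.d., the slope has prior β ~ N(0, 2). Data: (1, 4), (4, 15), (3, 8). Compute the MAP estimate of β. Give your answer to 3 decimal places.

log p(β | y) = −Σ(yᵢ − βxᵢ)²/(2·1) − β²/(2·2) + const.
Setting the derivative to zero: Σxᵢ(yᵢ − βxᵢ)/1 − β/2 = 0, so β = Σxᵢyᵢ / (Σxᵢ² + σ²/τ²).
Σxᵢyᵢ = 1·4 + 4·15 + 3·8 = 88; Σxᵢ² = 26; σ²/τ² = 0.5.
β̂_MAP = 88 / (26 + 0.5) = 88/26.5 ≈ 3.321.

β̂_MAP = 3.321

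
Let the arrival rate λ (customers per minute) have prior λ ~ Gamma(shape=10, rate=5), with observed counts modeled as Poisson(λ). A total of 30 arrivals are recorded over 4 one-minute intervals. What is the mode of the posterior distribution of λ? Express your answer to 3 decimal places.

λ̂_MAP = 4.333

Σxᵢ = 30, n = 4.
Posterior ∝ λ^9e^(−5λ) · λ^30e^(−4λ) = λ^39e^(−9λ), i.e. Gamma(shape=40, rate=9).
The mode of a Gamma(a, b) with a ≥ 1 (shape–rate) is (a−1)/b = 39/9 ≈ 4.333.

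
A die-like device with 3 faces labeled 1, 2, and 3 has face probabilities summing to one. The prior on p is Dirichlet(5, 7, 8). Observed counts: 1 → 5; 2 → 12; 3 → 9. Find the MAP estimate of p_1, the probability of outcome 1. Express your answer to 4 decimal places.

The posterior is Dirichlet(αᵢ + nᵢ) = Dirichlet(10, 19, 17).
For a Dirichlet(a₁,…,a_K) with all aᵢ > 1, the mode has j-th component (aⱼ − 1)/(Σaᵢ − K).
Here Σaᵢ = 46 and K = 3, so p_1 = (10 − 1)/(46 − 3) = 9/43 ≈ 0.2093.

MAP estimate: 0.2093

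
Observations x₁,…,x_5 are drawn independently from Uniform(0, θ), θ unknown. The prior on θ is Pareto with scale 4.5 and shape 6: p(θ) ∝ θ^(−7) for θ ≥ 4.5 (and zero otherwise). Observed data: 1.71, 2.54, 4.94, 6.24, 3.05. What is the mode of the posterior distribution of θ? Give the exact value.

θ̂_MAP = 6.24

The Uniform(0, θ) likelihood is θ^(−n) for θ ≥ max(xᵢ), zero otherwise. Here max(xᵢ) = 6.24.
Posterior ∝ θ^(−7) · θ^(−5) = θ^(−12) on θ ≥ max(4.5, 6.24) = 6.24.
This density is strictly decreasing in θ, so the posterior mode lies at the lower boundary of the support.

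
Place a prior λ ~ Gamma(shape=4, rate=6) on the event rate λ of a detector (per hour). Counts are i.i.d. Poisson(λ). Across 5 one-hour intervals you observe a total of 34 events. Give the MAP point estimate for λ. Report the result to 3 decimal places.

λ̂_MAP = 3.364

Σxᵢ = 34, n = 5.
Posterior ∝ λ^3e^(−6λ) · λ^34e^(−5λ) = λ^37e^(−11λ), i.e. Gamma(shape=38, rate=11).
The mode of a Gamma(a, b) with a ≥ 1 (shape–rate) is (a−1)/b = 37/11 ≈ 3.364.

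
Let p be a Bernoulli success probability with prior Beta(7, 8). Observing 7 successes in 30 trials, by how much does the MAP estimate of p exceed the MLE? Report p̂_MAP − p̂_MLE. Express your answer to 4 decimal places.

MAP − MLE = 0.0690

Posterior is Beta(14, 31); MAP = (14−1)/(45−2) = 13/43 ≈ 0.30233.
MLE ignores the prior: p̂_MLE = k/n = 7/30 ≈ 0.23333.
Difference = 13/43 − 7/30 = 89/1290 ≈ 0.0690.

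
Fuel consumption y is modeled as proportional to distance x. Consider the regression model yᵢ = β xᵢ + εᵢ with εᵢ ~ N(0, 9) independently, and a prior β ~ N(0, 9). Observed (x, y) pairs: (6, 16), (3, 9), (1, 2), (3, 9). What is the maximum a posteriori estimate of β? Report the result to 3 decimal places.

β̂_MAP = 2.714

log p(β | y) = −Σ(yᵢ − βxᵢ)²/(2·9) − β²/(2·9) + const.
Setting the derivative to zero: Σxᵢ(yᵢ − βxᵢ)/9 − β/9 = 0, so β = Σxᵢyᵢ / (Σxᵢ² + σ²/τ²).
Σxᵢyᵢ = 6·16 + 3·9 + 1·2 + 3·9 = 152; Σxᵢ² = 55; σ²/τ² = 1.
β̂_MAP = 152 / (55 + 1) = 152/56 ≈ 2.714.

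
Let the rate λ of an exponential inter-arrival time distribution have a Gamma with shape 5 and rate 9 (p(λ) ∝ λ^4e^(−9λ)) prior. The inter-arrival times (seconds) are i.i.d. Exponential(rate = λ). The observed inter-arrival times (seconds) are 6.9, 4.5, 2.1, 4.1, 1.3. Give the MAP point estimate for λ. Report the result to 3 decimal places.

λ̂_MAP = 0.323

The Exponential(rate=λ) likelihood is ∝ λ^n e^(−λΣtᵢ). Here n = 5 and Σtᵢ = 6.9 + 4.5 + 2.1 + 4.1 + 1.3 = 18.9.
Posterior ∝ λ^4e^(−9λ) · λ^5e^(−18.9λ) = λ^9e^(−27.9λ), i.e. Gamma(10, 27.9).
Mode = (a−1)/b = 9/27.9 ≈ 0.323.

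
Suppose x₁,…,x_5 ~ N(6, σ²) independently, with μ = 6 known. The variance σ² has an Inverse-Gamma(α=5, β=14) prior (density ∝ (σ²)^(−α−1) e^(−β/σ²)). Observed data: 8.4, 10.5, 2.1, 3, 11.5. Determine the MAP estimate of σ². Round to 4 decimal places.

σ̂²_MAP = 6.3806

Sum of squared deviations about the known mean: SS = (8.4−6)² + (10.5−6)² + (2.1−6)² + (3−6)² + (11.5−6)² = 80.47.
The Normal likelihood contributes (σ²)^(−n/2) exp(−SS/(2σ²)), so the posterior is Inverse-Gamma(α + n/2, β + SS/2) = Inverse-Gamma(7.5, 54.235).
The mode of Inverse-Gamma(a, b) is b/(a+1) = 54.235/8.5 ≈ 6.3806.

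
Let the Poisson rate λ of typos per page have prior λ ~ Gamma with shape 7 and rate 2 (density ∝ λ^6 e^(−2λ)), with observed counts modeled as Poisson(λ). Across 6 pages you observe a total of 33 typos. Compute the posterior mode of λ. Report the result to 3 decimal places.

λ̂_MAP = 4.875

Σxᵢ = 33, n = 6.
Posterior ∝ λ^6e^(−2λ) · λ^33e^(−6λ) = λ^39e^(−8λ), i.e. Gamma(shape=40, rate=8).
The mode of a Gamma(a, b) with a ≥ 1 (shape–rate) is (a−1)/b = 39/8 ≈ 4.875.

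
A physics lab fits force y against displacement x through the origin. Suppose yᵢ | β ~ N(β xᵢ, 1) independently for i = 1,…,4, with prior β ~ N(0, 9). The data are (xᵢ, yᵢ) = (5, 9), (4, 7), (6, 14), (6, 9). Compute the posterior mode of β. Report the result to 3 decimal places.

β̂_MAP = 1.865

log p(β | y) = −Σ(yᵢ − βxᵢ)²/(2·1) − β²/(2·9) + const.
Setting the derivative to zero: Σxᵢ(yᵢ − βxᵢ)/1 − β/9 = 0, so β = Σxᵢyᵢ / (Σxᵢ² + σ²/τ²).
Σxᵢyᵢ = 5·9 + 4·7 + 6·14 + 6·9 = 211; Σxᵢ² = 113; σ²/τ² = 1/9.
β̂_MAP = 211 / (113 + 1/9) = 211/(1018/9) = 1899/1018 ≈ 1.865.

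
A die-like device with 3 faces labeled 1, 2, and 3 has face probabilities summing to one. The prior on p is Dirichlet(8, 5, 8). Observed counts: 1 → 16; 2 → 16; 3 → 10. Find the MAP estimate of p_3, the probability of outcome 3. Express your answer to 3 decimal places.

MAP estimate: 0.283

The posterior is Dirichlet(αᵢ + nᵢ) = Dirichlet(24, 21, 18).
For a Dirichlet(a₁,…,a_K) with all aᵢ > 1, the mode has j-th component (aⱼ − 1)/(Σaᵢ − K).
Here Σaᵢ = 63 and K = 3, so p_3 = (18 − 1)/(63 − 3) = 17/60 ≈ 0.283.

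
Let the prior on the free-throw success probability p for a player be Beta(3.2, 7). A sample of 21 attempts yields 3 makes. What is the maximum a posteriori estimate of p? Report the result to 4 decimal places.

p̂_MAP = 0.1781

Prior: Beta(3.2, 7).
Data: 3 successes in 21 trials. The binomial likelihood contributes p^3(1−p)^18, so the posterior is Beta(3.2+3, 7+18) = Beta(6.2, 25).
For Beta(a, b) with a, b > 1 the mode is (a−1)/(a+b−2) = 5.2/29.2 ≈ 0.1781.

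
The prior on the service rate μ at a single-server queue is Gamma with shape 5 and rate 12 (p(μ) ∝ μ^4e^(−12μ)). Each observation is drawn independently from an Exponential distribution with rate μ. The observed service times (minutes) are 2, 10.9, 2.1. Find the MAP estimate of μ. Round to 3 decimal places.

μ̂_MAP = 0.259

The Exponential(rate=μ) likelihood is ∝ μ^n e^(−μΣtᵢ). Here n = 3 and Σtᵢ = 2 + 10.9 + 2.1 = 15.
Posterior ∝ μ^4e^(−12μ) · μ^3e^(−15μ) = μ^7e^(−27μ), i.e. Gamma(8, 27).
Mode = (a−1)/b = 7/27 ≈ 0.259.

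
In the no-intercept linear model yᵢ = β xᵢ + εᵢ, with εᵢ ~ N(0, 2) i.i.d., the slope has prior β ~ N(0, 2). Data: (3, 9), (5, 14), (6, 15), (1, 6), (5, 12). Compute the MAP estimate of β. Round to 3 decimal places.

log p(β | y) = −Σ(yᵢ − βxᵢ)²/(2·2) − β²/(2·2) + const.
Setting the derivative to zero: Σxᵢ(yᵢ − βxᵢ)/2 − β/2 = 0, so β = Σxᵢyᵢ / (Σxᵢ² + σ²/τ²).
Σxᵢyᵢ = 3·9 + 5·14 + 6·15 + 1·6 + 5·12 = 253; Σxᵢ² = 96; σ²/τ² = 1.
β̂_MAP = 253 / (96 + 1) = 253/97 ≈ 2.608.

β̂_MAP = 2.608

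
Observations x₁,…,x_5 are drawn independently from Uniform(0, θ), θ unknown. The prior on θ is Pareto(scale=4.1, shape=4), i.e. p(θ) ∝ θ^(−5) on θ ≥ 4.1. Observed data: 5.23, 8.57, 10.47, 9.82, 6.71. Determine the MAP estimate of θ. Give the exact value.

θ̂_MAP = 10.47

The Uniform(0, θ) likelihood is θ^(−n) for θ ≥ max(xᵢ), zero otherwise. Here max(xᵢ) = 10.47.
Posterior ∝ θ^(−5) · θ^(−5) = θ^(−10) on θ ≥ max(4.1, 10.47) = 10.47.
This density is strictly decreasing in θ, so the posterior mode lies at the lower boundary of the support.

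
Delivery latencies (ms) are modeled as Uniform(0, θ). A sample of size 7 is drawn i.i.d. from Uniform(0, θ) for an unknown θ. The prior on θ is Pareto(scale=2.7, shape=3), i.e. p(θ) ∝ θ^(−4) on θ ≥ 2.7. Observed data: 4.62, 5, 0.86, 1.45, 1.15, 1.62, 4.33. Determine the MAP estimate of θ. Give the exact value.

θ̂_MAP = 5

The Uniform(0, θ) likelihood is θ^(−n) for θ ≥ max(xᵢ), zero otherwise. Here max(xᵢ) = 5.
Posterior ∝ θ^(−4) · θ^(−7) = θ^(−11) on θ ≥ max(2.7, 5) = 5.
This density is strictly decreasing in θ, so the posterior mode lies at the lower boundary of the support.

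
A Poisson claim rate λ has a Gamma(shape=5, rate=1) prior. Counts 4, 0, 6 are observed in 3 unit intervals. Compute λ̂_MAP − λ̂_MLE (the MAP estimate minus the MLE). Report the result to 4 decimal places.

Σxᵢ = 10. Posterior is Gamma(15, 4); MAP = (15−1)/4 = 14/4 ≈ 3.50000.
MLE = x̄ = 10/3 ≈ 3.33333.
Difference = 14/4 − 10/3 = 1/6 ≈ 0.1667.

MAP − MLE = 0.1667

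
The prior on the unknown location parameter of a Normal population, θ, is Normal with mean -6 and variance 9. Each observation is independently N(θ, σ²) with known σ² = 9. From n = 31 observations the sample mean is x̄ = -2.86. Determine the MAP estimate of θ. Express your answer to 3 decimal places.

θ̂_MAP = -2.958

n = 31, x̄ = -2.86.
For a Normal prior and Normal likelihood with known variance, the posterior is Normal; its mode equals its mean, the precision-weighted average.
Prior precision 1/σ₀² = 1/9; data precision n/σ² = 31/9.
θ̂ = ((1/9)·(-6) + (31/9)·(-2.86)) / (1/9 + 31/9) = (-4733/450)/(32/9) = -2.958125 ≈ -2.958.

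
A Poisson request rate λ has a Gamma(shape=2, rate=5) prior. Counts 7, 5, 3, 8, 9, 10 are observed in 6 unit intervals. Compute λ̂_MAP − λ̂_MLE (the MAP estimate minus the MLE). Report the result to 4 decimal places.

MAP − MLE = -3.0909

Σxᵢ = 42. Posterior is Gamma(44, 11); MAP = (44−1)/11 = 43/11 ≈ 3.90909.
MLE = x̄ = 42/6 ≈ 7.00000.
Difference = 43/11 − 42/6 = -34/11 ≈ -3.0909.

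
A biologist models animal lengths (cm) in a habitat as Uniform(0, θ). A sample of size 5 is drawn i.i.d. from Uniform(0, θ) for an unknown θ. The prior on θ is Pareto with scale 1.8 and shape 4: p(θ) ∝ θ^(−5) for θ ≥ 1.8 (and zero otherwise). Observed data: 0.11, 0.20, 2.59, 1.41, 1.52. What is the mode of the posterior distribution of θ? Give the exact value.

The Uniform(0, θ) likelihood is θ^(−n) for θ ≥ max(xᵢ), zero otherwise. Here max(xᵢ) = 2.59.
Posterior ∝ θ^(−5) · θ^(−5) = θ^(−10) on θ ≥ max(1.8, 2.59) = 2.59.
This density is strictly decreasing in θ, so the posterior mode lies at the lower boundary of the support.

θ̂_MAP = 2.59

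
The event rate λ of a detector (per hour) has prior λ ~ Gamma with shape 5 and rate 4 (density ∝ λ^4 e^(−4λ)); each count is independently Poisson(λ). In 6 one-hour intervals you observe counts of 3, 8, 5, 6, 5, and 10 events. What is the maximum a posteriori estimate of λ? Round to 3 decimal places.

Σxᵢ = 3+8+5+6+5+10 = 37, with n = 6.
Posterior ∝ λ^4e^(−4λ) · λ^37e^(−6λ) = λ^41e^(−10λ), i.e. Gamma(shape=42, rate=10).
The mode of a Gamma(a, b) with a ≥ 1 (shape–rate) is (a−1)/b = 41/10 ≈ 4.100.

λ̂_MAP = 4.100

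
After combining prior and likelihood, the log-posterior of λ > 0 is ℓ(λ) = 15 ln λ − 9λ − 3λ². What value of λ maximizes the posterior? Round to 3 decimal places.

λ̂_MAP = 1.000

ℓ'(λ) = 15/λ − 9 − 6λ. Setting this to zero and multiplying by λ: 6λ² + 9λ − 15 = 0.
λ = (−9 + √(9² + 4·6·15)) / (2·6) = (−9 + √441) / 12 = (−9 + 21)/12 = 1.
ℓ''(λ) = −15/λ² − 6 < 0, confirming a maximum.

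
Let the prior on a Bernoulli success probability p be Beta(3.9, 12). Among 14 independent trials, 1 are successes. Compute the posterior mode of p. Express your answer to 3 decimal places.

Prior: Beta(3.9, 12).
Data: 1 success in 14 trials. The binomial likelihood contributes p(1−p)^13, so the posterior is Beta(3.9+1, 12+13) = Beta(4.9, 25).
For Beta(a, b) with a, b > 1 the mode is (a−1)/(a+b−2) = 3.9/27.9 ≈ 0.140.

p̂_MAP = 0.140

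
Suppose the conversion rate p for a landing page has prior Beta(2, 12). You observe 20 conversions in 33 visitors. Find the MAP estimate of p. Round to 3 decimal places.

Prior: Beta(2, 12).
Data: 20 successes in 33 trials. The binomial likelihood contributes p^20(1−p)^13, so the posterior is Beta(2+20, 12+13) = Beta(22, 25).
For Beta(a, b) with a, b > 1 the mode is (a−1)/(a+b−2) = 21/45 ≈ 0.467.

p̂_MAP = 0.467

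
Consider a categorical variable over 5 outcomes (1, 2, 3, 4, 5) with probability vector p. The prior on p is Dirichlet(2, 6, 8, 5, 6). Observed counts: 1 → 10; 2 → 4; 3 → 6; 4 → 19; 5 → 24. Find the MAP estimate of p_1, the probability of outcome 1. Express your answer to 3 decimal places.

MAP estimate: 0.129

The posterior is Dirichlet(αᵢ + nᵢ) = Dirichlet(12, 10, 14, 24, 30).
For a Dirichlet(a₁,…,a_K) with all aᵢ > 1, the mode has j-th component (aⱼ − 1)/(Σaᵢ − K).
Here Σaᵢ = 90 and K = 5, so p_1 = (12 − 1)/(90 − 5) = 11/85 ≈ 0.129.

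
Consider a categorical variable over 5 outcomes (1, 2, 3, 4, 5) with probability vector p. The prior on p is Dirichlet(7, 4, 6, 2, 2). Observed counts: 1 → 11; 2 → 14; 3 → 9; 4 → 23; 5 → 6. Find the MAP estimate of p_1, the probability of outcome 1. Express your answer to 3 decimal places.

The posterior is Dirichlet(αᵢ + nᵢ) = Dirichlet(18, 18, 15, 25, 8).
For a Dirichlet(a₁,…,a_K) with all aᵢ > 1, the mode has j-th component (aⱼ − 1)/(Σaᵢ − K).
Here Σaᵢ = 84 and K = 5, so p_1 = (18 − 1)/(84 − 5) = 17/79 ≈ 0.215.

MAP estimate: 0.215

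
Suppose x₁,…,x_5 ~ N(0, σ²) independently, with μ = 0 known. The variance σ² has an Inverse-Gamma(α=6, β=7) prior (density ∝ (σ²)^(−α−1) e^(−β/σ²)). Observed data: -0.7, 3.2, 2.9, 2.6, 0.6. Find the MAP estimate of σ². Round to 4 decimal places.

σ̂²_MAP = 2.1189

Sum of squared deviations about the known mean: SS = (-0.7−0)² + (3.2−0)² + (2.9−0)² + (2.6−0)² + (0.6−0)² = 26.26.
The Normal likelihood contributes (σ²)^(−n/2) exp(−SS/(2σ²)), so the posterior is Inverse-Gamma(α + n/2, β + SS/2) = Inverse-Gamma(8.5, 20.13).
The mode of Inverse-Gamma(a, b) is b/(a+1) = 20.13/9.5 ≈ 2.1189.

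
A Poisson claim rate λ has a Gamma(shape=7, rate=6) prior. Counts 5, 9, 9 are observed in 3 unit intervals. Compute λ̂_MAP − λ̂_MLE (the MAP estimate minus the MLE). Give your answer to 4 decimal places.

MAP − MLE = -4.4444

Σxᵢ = 23. Posterior is Gamma(30, 9); MAP = (30−1)/9 = 29/9 ≈ 3.22222.
MLE = x̄ = 23/3 ≈ 7.66667.
Difference = 29/9 − 23/3 = -40/9 ≈ -4.4444.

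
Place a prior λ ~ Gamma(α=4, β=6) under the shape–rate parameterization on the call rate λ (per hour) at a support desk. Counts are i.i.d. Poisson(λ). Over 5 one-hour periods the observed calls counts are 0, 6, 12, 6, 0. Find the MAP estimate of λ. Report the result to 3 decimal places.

λ̂_MAP = 2.455

Σxᵢ = 0+6+12+6+0 = 24, with n = 5.
Posterior ∝ λ^3e^(−6λ) · λ^24e^(−5λ) = λ^27e^(−11λ), i.e. Gamma(shape=28, rate=11).
The mode of a Gamma(a, b) with a ≥ 1 (shape–rate) is (a−1)/b = 27/11 ≈ 2.455.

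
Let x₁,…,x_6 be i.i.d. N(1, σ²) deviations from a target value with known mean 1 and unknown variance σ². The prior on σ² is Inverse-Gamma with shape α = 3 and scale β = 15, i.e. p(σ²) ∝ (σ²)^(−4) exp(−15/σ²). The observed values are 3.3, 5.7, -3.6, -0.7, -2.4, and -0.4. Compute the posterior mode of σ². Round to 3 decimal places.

σ̂²_MAP = 6.782

Sum of squared deviations about the known mean: SS = (3.3−1)² + (5.7−1)² + (-3.6−1)² + (-0.7−1)² + (-2.4−1)² + (-0.4−1)² = 64.95.
The Normal likelihood contributes (σ²)^(−n/2) exp(−SS/(2σ²)), so the posterior is Inverse-Gamma(α + n/2, β + SS/2) = Inverse-Gamma(6, 47.475).
The mode of Inverse-Gamma(a, b) is b/(a+1) = 47.475/7 ≈ 6.782.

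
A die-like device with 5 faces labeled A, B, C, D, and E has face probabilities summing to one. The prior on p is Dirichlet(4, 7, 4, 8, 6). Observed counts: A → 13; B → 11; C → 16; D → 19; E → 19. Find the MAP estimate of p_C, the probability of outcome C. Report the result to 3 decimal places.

MAP estimate of p_C = 0.186

The posterior is Dirichlet(αᵢ + nᵢ) = Dirichlet(17, 18, 20, 27, 25).
For a Dirichlet(a₁,…,a_K) with all aᵢ > 1, the mode has j-th component (aⱼ − 1)/(Σaᵢ − K).
Here Σaᵢ = 107 and K = 5, so p_C = (20 − 1)/(107 − 5) = 19/102 ≈ 0.186.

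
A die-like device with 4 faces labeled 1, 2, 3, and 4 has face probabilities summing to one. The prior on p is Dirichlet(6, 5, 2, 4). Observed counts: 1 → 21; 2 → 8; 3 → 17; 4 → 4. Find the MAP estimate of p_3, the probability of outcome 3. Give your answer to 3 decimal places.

The posterior is Dirichlet(αᵢ + nᵢ) = Dirichlet(27, 13, 19, 8).
For a Dirichlet(a₁,…,a_K) with all aᵢ > 1, the mode has j-th component (aⱼ − 1)/(Σaᵢ − K).
Here Σaᵢ = 67 and K = 4, so p_3 = (19 − 1)/(67 − 4) = 18/63 ≈ 0.286.

MAP estimate: 0.286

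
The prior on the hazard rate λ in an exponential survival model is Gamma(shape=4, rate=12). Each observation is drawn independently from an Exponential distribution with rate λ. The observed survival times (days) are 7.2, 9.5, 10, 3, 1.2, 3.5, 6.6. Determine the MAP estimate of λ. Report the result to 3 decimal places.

λ̂_MAP = 0.189

The Exponential(rate=λ) likelihood is ∝ λ^n e^(−λΣtᵢ). Here n = 7 and Σtᵢ = 7.2 + 9.5 + 10 + 3 + 1.2 + 3.5 + 6.6 = 41.
Posterior ∝ λ^3e^(−12λ) · λ^7e^(−41λ) = λ^10e^(−53λ), i.e. Gamma(11, 53).
Mode = (a−1)/b = 10/53 ≈ 0.189.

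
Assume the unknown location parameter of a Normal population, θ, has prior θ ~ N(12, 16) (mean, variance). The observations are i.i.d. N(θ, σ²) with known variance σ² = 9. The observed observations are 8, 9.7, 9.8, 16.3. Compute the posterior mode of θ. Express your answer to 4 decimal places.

θ̂_MAP = 11.0795

n = 4; x̄ = (8 + 9.7 + 9.8 + 16.3)/4 = 43.8/4 = 10.95.
For a Normal prior and Normal likelihood with known variance, the posterior is Normal; its mode equals its mean, the precision-weighted average.
Prior precision 1/σ₀² = 1/16 = 0.0625; data precision n/σ² = 4/9.
θ̂ = (0.0625·12 + (4/9)·10.95) / (0.0625 + 4/9) = (337/60)/(73/144) = 4044/365 ≈ 11.0795.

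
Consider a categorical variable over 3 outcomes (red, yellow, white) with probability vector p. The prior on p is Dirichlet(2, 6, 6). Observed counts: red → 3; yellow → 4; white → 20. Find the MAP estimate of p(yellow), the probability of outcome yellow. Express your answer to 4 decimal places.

The posterior is Dirichlet(αᵢ + nᵢ) = Dirichlet(5, 10, 26).
For a Dirichlet(a₁,…,a_K) with all aᵢ > 1, the mode has j-th component (aⱼ − 1)/(Σaᵢ − K).
Here Σaᵢ = 41 and K = 3, so p(yellow) = (10 − 1)/(41 − 3) = 9/38 ≈ 0.2368.

MAP estimate of p(yellow) = 0.2368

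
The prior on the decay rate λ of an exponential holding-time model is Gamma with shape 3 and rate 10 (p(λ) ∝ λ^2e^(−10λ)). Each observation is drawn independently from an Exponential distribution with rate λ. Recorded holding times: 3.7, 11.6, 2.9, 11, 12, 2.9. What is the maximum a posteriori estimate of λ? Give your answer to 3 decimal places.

λ̂_MAP = 0.148

The Exponential(rate=λ) likelihood is ∝ λ^n e^(−λΣtᵢ). Here n = 6 and Σtᵢ = 3.7 + 11.6 + 2.9 + 11 + 12 + 2.9 = 44.1.
Posterior ∝ λ^2e^(−10λ) · λ^6e^(−44.1λ) = λ^8e^(−54.1λ), i.e. Gamma(9, 54.1).
Mode = (a−1)/b = 8/54.1 ≈ 0.148.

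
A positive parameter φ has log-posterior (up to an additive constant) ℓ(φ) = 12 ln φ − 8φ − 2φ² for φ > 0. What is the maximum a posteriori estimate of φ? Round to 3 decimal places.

φ̂_MAP = 1.000

ℓ'(φ) = 12/φ − 8 − 4φ. Setting this to zero and multiplying by φ: 4φ² + 8φ − 12 = 0.
φ = (−8 + √(8² + 4·4·12)) / (2·4) = (−8 + √256) / 8 = (−8 + 16)/8 = 1.
ℓ''(φ) = −12/φ² − 4 < 0, confirming a maximum.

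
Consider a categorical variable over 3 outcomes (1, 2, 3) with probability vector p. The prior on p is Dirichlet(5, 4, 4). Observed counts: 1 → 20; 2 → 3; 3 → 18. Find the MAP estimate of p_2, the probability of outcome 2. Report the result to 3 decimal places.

MAP estimate: 0.118

The posterior is Dirichlet(αᵢ + nᵢ) = Dirichlet(25, 7, 22).
For a Dirichlet(a₁,…,a_K) with all aᵢ > 1, the mode has j-th component (aⱼ − 1)/(Σaᵢ − K).
Here Σaᵢ = 54 and K = 3, so p_2 = (7 − 1)/(54 − 3) = 6/51 ≈ 0.118.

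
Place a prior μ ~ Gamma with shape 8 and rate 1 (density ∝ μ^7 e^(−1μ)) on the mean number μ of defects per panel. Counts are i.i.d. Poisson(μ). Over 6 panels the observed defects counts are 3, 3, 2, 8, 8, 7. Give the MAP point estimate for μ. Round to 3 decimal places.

Σxᵢ = 3+3+2+8+8+7 = 31, with n = 6.
Posterior ∝ μ^7e^(−1μ) · μ^31e^(−6μ) = μ^38e^(−7μ), i.e. Gamma(shape=39, rate=7).
The mode of a Gamma(a, b) with a ≥ 1 (shape–rate) is (a−1)/b = 38/7 ≈ 5.429.

μ̂_MAP = 5.429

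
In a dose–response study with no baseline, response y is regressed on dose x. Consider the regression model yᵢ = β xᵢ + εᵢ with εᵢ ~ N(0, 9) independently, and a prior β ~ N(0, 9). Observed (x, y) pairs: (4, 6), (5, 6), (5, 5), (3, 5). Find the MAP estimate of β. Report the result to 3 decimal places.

β̂_MAP = 1.237

log p(β | y) = −Σ(yᵢ − βxᵢ)²/(2·9) − β²/(2·9) + const.
Setting the derivative to zero: Σxᵢ(yᵢ − βxᵢ)/9 − β/9 = 0, so β = Σxᵢyᵢ / (Σxᵢ² + σ²/τ²).
Σxᵢyᵢ = 4·6 + 5·6 + 5·5 + 3·5 = 94; Σxᵢ² = 75; σ²/τ² = 1.
β̂_MAP = 94 / (75 + 1) = 94/76 ≈ 1.237.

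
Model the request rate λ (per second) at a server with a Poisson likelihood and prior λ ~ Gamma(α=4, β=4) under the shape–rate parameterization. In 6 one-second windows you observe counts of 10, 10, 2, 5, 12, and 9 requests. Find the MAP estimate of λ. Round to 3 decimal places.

λ̂_MAP = 5.100

Σxᵢ = 10+10+2+5+12+9 = 48, with n = 6.
Posterior ∝ λ^3e^(−4λ) · λ^48e^(−6λ) = λ^51e^(−10λ), i.e. Gamma(shape=52, rate=10).
The mode of a Gamma(a, b) with a ≥ 1 (shape–rate) is (a−1)/b = 51/10 ≈ 5.100.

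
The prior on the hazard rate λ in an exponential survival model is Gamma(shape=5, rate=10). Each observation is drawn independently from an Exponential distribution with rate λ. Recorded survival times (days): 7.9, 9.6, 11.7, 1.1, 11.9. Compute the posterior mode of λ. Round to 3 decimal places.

The Exponential(rate=λ) likelihood is ∝ λ^n e^(−λΣtᵢ). Here n = 5 and Σtᵢ = 7.9 + 9.6 + 11.7 + 1.1 + 11.9 = 42.2.
Posterior ∝ λ^4e^(−10λ) · λ^5e^(−42.2λ) = λ^9e^(−52.2λ), i.e. Gamma(10, 52.2).
Mode = (a−1)/b = 9/52.2 ≈ 0.172.

λ̂_MAP = 0.172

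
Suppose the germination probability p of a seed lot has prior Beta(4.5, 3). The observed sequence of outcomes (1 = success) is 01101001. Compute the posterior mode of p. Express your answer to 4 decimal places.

Prior: Beta(4.5, 3).
Data: 4 successes in 8 trials (from the sequence). The binomial likelihood contributes p^4(1−p)^4, so the posterior is Beta(4.5+4, 3+4) = Beta(8.5, 7).
For Beta(a, b) with a, b > 1 the mode is (a−1)/(a+b−2) = 7.5/13.5 ≈ 0.5556.

p̂_MAP = 0.5556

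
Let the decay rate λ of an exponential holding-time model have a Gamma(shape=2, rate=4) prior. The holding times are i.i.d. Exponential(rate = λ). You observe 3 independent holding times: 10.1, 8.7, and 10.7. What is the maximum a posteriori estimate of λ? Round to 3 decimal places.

The Exponential(rate=λ) likelihood is ∝ λ^n e^(−λΣtᵢ). Here n = 3 and Σtᵢ = 10.1 + 8.7 + 10.7 = 29.5.
Posterior ∝ λe^(−4λ) · λ^3e^(−29.5λ) = λ^4e^(−33.5λ), i.e. Gamma(5, 33.5).
Mode = (a−1)/b = 4/33.5 ≈ 0.119.

λ̂_MAP = 0.119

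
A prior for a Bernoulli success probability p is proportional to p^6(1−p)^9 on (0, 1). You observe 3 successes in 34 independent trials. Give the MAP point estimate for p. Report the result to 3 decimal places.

The prior density ∝ p^6(1−p)^9 is the kernel of Beta(7, 10).
Data: 3 successes in 34 trials. The binomial likelihood contributes p^3(1−p)^31, so the posterior is Beta(7+3, 10+31) = Beta(10, 41).
For Beta(a, b) with a, b > 1 the mode is (a−1)/(a+b−2) = 9/49 ≈ 0.184.

p̂_MAP = 0.184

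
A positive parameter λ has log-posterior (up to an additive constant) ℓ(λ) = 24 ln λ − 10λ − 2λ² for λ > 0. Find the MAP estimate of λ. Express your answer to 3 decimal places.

ℓ'(λ) = 24/λ − 10 − 4λ. Setting this to zero and multiplying by λ: 4λ² + 10λ − 24 = 0.
λ = (−10 + √(10² + 4·4·24)) / (2·4) = (−10 + √484) / 8 = (−10 + 22)/8 = 3/2.
ℓ''(λ) = −24/λ² − 4 < 0, confirming a maximum.

λ̂_MAP = 1.500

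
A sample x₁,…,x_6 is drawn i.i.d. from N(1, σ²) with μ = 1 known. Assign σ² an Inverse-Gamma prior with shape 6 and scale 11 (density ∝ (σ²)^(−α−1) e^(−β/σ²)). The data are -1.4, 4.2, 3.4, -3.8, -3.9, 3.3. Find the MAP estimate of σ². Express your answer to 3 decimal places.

σ̂²_MAP = 4.805

Sum of squared deviations about the known mean: SS = (-1.4−1)² + (4.2−1)² + (3.4−1)² + (-3.8−1)² + (-3.9−1)² + (3.3−1)² = 74.1.
The Normal likelihood contributes (σ²)^(−n/2) exp(−SS/(2σ²)), so the posterior is Inverse-Gamma(α + n/2, β + SS/2) = Inverse-Gamma(9, 48.05).
The mode of Inverse-Gamma(a, b) is b/(a+1) = 48.05/10 ≈ 4.805.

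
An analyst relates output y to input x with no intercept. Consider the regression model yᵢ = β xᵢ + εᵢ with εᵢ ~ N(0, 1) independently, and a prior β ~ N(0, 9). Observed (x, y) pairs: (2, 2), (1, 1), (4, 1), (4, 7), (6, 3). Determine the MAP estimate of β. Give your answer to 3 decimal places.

β̂_MAP = 0.752

log p(β | y) = −Σ(yᵢ − βxᵢ)²/(2·1) − β²/(2·9) + const.
Setting the derivative to zero: Σxᵢ(yᵢ − βxᵢ)/1 − β/9 = 0, so β = Σxᵢyᵢ / (Σxᵢ² + σ²/τ²).
Σxᵢyᵢ = 2·2 + 1·1 + 4·1 + 4·7 + 6·3 = 55; Σxᵢ² = 73; σ²/τ² = 1/9.
β̂_MAP = 55 / (73 + 1/9) = 55/(658/9) = 495/658 ≈ 0.752.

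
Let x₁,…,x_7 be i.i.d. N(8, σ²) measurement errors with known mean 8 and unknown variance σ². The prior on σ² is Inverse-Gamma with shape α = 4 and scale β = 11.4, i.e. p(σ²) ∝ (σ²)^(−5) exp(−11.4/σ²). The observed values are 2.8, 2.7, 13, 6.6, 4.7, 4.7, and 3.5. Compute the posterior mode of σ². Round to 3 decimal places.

σ̂²_MAP = 8.642

Sum of squared deviations about the known mean: SS = (2.8−8)² + (2.7−8)² + (13−8)² + (6.6−8)² + (4.7−8)² + (4.7−8)² + (3.5−8)² = 124.12.
The Normal likelihood contributes (σ²)^(−n/2) exp(−SS/(2σ²)), so the posterior is Inverse-Gamma(α + n/2, β + SS/2) = Inverse-Gamma(7.5, 73.46).
The mode of Inverse-Gamma(a, b) is b/(a+1) = 73.46/8.5 ≈ 8.642.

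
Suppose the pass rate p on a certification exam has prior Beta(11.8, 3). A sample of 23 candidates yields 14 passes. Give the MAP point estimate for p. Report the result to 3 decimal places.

Prior: Beta(11.8, 3).
Data: 14 successes in 23 trials. The binomial likelihood contributes p^14(1−p)^9, so the posterior is Beta(11.8+14, 3+9) = Beta(25.8, 12).
For Beta(a, b) with a, b > 1 the mode is (a−1)/(a+b−2) = 24.8/35.8 ≈ 0.693.

p̂_MAP = 0.693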